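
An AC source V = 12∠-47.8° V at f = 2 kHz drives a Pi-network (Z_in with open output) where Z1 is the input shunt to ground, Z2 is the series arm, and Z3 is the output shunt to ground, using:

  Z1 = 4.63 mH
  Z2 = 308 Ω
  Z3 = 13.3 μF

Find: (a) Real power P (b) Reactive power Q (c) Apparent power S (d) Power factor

Step 1 — Angular frequency: ω = 2π·f = 2π·2000 = 1.257e+04 rad/s.
Step 2 — Component impedances:
  Z1: Z = jωL = j·1.257e+04·0.00463 = 0 + j58.18 Ω
  Z2: Z = R = 308 Ω
  Z3: Z = 1/(jωC) = -j/(ω·C) = 0 - j5.983 Ω
Step 3 — With open output, the series arm Z2 and the output shunt Z3 appear in series to ground: Z2 + Z3 = 308 - j5.983 Ω.
Step 4 — Parallel with input shunt Z1: Z_in = Z1 || (Z2 + Z3) = 10.68 + j56.37 Ω = 57.38∠79.3° Ω.
Step 5 — Source phasor: V = 12∠-47.8° V = 8.061 - j8.89 V.
Step 6 — Current: I = V / Z = -0.1261 - j0.1669 A = 0.2091∠-127.1° A.
Step 7 — Complex power: S = V·I* = 0.4674 + j2.466 VA.
Step 8 — Real power: P = Re(S) = 0.4674 W.
Step 9 — Reactive power: Q = Im(S) = 2.466 VAR.
Step 10 — Apparent power: |S| = 2.51 VA.
Step 11 — Power factor: PF = P/|S| = 0.1862 (lagging).

(a) P = 0.4674 W  (b) Q = 2.466 VAR  (c) S = 2.51 VA  (d) PF = 0.1862 (lagging)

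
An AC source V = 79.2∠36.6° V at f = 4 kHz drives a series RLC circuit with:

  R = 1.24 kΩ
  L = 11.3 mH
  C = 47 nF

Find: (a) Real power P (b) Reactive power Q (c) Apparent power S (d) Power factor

Step 1 — Angular frequency: ω = 2π·f = 2π·4000 = 2.513e+04 rad/s.
Step 2 — Component impedances:
  R: Z = R = 1240 Ω
  L: Z = jωL = j·2.513e+04·0.0113 = 0 + j284 Ω
  C: Z = 1/(jωC) = -j/(ω·C) = 0 - j846.6 Ω
Step 3 — Series combination: Z_total = R + L + C = 1240 - j562.6 Ω = 1362∠-24.4° Ω.
Step 4 — Source phasor: V = 79.2∠36.6° V = 63.58 + j47.22 V.
Step 5 — Current: I = V / Z = 0.0282 + j0.05087 A = 0.05816∠61.0° A.
Step 6 — Complex power: S = V·I* = 4.195 - j1.903 VA.
Step 7 — Real power: P = Re(S) = 4.195 W.
Step 8 — Reactive power: Q = Im(S) = -1.903 VAR.
Step 9 — Apparent power: |S| = 4.607 VA.
Step 10 — Power factor: PF = P/|S| = 0.9107 (leading).

(a) P = 4.195 W  (b) Q = -1.903 VAR  (c) S = 4.607 VA  (d) PF = 0.9107 (leading)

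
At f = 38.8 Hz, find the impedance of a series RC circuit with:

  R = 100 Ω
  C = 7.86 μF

Step 1 — Angular frequency: ω = 2π·f = 2π·38.8 = 243.8 rad/s.
Step 2 — Component impedances:
  R: Z = R = 100 Ω
  C: Z = 1/(jωC) = -j/(ω·C) = 0 - j521.9 Ω
Step 3 — Series combination: Z_total = R + C = 100 - j521.9 Ω = 531.4∠-79.2° Ω.

Z = 100 - j521.9 Ω = 531.4∠-79.2° Ω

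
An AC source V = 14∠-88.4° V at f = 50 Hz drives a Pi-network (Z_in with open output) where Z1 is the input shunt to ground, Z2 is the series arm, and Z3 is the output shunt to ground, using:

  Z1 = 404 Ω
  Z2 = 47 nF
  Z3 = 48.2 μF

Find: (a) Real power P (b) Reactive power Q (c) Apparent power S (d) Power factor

Step 1 — Angular frequency: ω = 2π·f = 2π·50 = 314.2 rad/s.
Step 2 — Component impedances:
  Z1: Z = R = 404 Ω
  Z2: Z = 1/(jωC) = -j/(ω·C) = 0 - j6.773e+04 Ω
  Z3: Z = 1/(jωC) = -j/(ω·C) = 0 - j66.04 Ω
Step 3 — With open output, the series arm Z2 and the output shunt Z3 appear in series to ground: Z2 + Z3 = 0 - j6.779e+04 Ω.
Step 4 — Parallel with input shunt Z1: Z_in = Z1 || (Z2 + Z3) = 404 - j2.408 Ω = 404∠-0.3° Ω.
Step 5 — Source phasor: V = 14∠-88.4° V = 0.3909 - j13.99 V.
Step 6 — Current: I = V / Z = 0.001174 - j0.03463 A = 0.03465∠-88.1° A.
Step 7 — Complex power: S = V·I* = 0.4851 - j0.002891 VA.
Step 8 — Real power: P = Re(S) = 0.4851 W.
Step 9 — Reactive power: Q = Im(S) = -0.002891 VAR.
Step 10 — Apparent power: |S| = 0.4852 VA.
Step 11 — Power factor: PF = P/|S| = 1 (leading).

(a) P = 0.4851 W  (b) Q = -0.002891 VAR  (c) S = 0.4852 VA  (d) PF = 1 (leading)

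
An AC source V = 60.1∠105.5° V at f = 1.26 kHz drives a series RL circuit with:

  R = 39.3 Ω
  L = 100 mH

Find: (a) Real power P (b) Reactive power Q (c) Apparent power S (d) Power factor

Step 1 — Angular frequency: ω = 2π·f = 2π·1260 = 7917 rad/s.
Step 2 — Component impedances:
  R: Z = R = 39.3 Ω
  L: Z = jωL = j·7917·0.1 = 0 + j791.7 Ω
Step 3 — Series combination: Z_total = R + L = 39.3 + j791.7 Ω = 792.7∠87.2° Ω.
Step 4 — Source phasor: V = 60.1∠105.5° V = -16.06 + j57.91 V.
Step 5 — Current: I = V / Z = 0.07197 + j0.02386 A = 0.07582∠18.3° A.
Step 6 — Complex power: S = V·I* = 0.2259 + j4.551 VA.
Step 7 — Real power: P = Re(S) = 0.2259 W.
Step 8 — Reactive power: Q = Im(S) = 4.551 VAR.
Step 9 — Apparent power: |S| = 4.557 VA.
Step 10 — Power factor: PF = P/|S| = 0.04958 (lagging).

(a) P = 0.2259 W  (b) Q = 4.551 VAR  (c) S = 4.557 VA  (d) PF = 0.04958 (lagging)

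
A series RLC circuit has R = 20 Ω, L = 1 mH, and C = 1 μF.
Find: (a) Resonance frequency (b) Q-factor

Step 1 — Resonance condition Im(Z)=0 gives ω₀ = 1/√(LC).
Step 2 — ω₀ = 1/√(0.001·1e-06) = 3.162e+04 rad/s.
Step 3 — f₀ = ω₀/(2π) = 5033 Hz.
Step 4 — Series Q: Q = ω₀L/R = 3.162e+04·0.001/20 = 1.581.

(a) f₀ = 5033 Hz  (b) Q = 1.581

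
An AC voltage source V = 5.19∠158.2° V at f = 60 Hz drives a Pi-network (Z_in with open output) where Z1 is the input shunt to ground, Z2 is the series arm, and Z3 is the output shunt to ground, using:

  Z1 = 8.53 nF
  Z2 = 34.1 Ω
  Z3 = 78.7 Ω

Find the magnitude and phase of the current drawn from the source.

Step 1 — Angular frequency: ω = 2π·f = 2π·60 = 377 rad/s.
Step 2 — Component impedances:
  Z1: Z = 1/(jωC) = -j/(ω·C) = 0 - j3.11e+05 Ω
  Z2: Z = R = 34.1 Ω
  Z3: Z = R = 78.7 Ω
Step 3 — With open output, the series arm Z2 and the output shunt Z3 appear in series to ground: Z2 + Z3 = 112.8 Ω.
Step 4 — Parallel with input shunt Z1: Z_in = Z1 || (Z2 + Z3) = 112.8 - j0.04092 Ω = 112.8∠-0.0° Ω.
Step 5 — Source phasor: V = 5.19∠158.2° V = -4.819 + j1.927 V.
Step 6 — Ohm's law: I = V / Z_total = (-4.819 + j1.927) / (112.8 - j0.04092) = -0.04273 + j0.01707 A.
Step 7 — Convert to polar: |I| = 0.04601 A, ∠I = 158.2°.

I = 0.04601∠158.2° A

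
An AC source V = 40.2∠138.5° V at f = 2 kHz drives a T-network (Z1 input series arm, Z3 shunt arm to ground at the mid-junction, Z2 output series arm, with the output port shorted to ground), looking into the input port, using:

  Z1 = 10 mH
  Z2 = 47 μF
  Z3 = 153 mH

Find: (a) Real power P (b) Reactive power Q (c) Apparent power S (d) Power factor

Step 1 — Angular frequency: ω = 2π·f = 2π·2000 = 1.257e+04 rad/s.
Step 2 — Component impedances:
  Z1: Z = jωL = j·1.257e+04·0.01 = 0 + j125.7 Ω
  Z2: Z = 1/(jωC) = -j/(ω·C) = 0 - j1.693 Ω
  Z3: Z = jωL = j·1.257e+04·0.153 = 0 + j1923 Ω
Step 3 — With the output port shorted to ground, the output series arm Z2 runs from the junction to ground; the shunt arm Z3 also runs from the junction to ground. They appear in parallel: Z3 || Z2 = 0 - j1.695 Ω.
Step 4 — Series with input arm Z1: Z_in = Z1 + (Z3 || Z2) = 0 + j124 Ω = 124∠90.0° Ω.
Step 5 — Source phasor: V = 40.2∠138.5° V = -30.11 + j26.64 V.
Step 6 — Current: I = V / Z = 0.2149 + j0.2429 A = 0.3243∠48.5° A.
Step 7 — Complex power: S = V·I* = 0 + j13.04 VA.
Step 8 — Real power: P = Re(S) = 0 W.
Step 9 — Reactive power: Q = Im(S) = 13.04 VAR.
Step 10 — Apparent power: |S| = 13.04 VA.
Step 11 — Power factor: PF = P/|S| = 0 (lagging).

(a) P = 0 W  (b) Q = 13.04 VAR  (c) S = 13.04 VA  (d) PF = 0 (lagging)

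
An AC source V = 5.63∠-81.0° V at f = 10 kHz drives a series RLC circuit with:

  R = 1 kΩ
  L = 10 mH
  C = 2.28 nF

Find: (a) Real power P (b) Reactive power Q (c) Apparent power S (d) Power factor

Step 1 — Angular frequency: ω = 2π·f = 2π·1e+04 = 6.283e+04 rad/s.
Step 2 — Component impedances:
  R: Z = R = 1000 Ω
  L: Z = jωL = j·6.283e+04·0.01 = 0 + j628.3 Ω
  C: Z = 1/(jωC) = -j/(ω·C) = 0 - j6980 Ω
Step 3 — Series combination: Z_total = R + L + C = 1000 - j6352 Ω = 6430∠-81.1° Ω.
Step 4 — Source phasor: V = 5.63∠-81.0° V = 0.8807 - j5.561 V.
Step 5 — Current: I = V / Z = 0.0008755 + j8.181e-07 A = 0.0008755∠0.1° A.
Step 6 — Complex power: S = V·I* = 0.0007666 - j0.004869 VA.
Step 7 — Real power: P = Re(S) = 0.0007666 W.
Step 8 — Reactive power: Q = Im(S) = -0.004869 VAR.
Step 9 — Apparent power: |S| = 0.004929 VA.
Step 10 — Power factor: PF = P/|S| = 0.1555 (leading).

(a) P = 0.0007666 W  (b) Q = -0.004869 VAR  (c) S = 0.004929 VA  (d) PF = 0.1555 (leading)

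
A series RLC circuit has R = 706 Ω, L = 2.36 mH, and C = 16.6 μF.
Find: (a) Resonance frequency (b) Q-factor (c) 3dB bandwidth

Step 1 — Resonance condition Im(Z)=0 gives ω₀ = 1/√(LC).
Step 2 — ω₀ = 1/√(0.00236·1.66e-05) = 5052 rad/s.
Step 3 — f₀ = ω₀/(2π) = 804.1 Hz.
Step 4 — Series Q: Q = ω₀L/R = 5052·0.00236/706 = 0.01689.
Step 5 — 3dB bandwidth: Δω = ω₀/Q = 2.992e+05 rad/s; BW = Δω/(2π) = 4.761e+04 Hz.

(a) f₀ = 804.1 Hz  (b) Q = 0.01689  (c) BW = 4.761e+04 Hz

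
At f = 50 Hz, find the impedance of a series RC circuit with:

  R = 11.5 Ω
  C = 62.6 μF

Step 1 — Angular frequency: ω = 2π·f = 2π·50 = 314.2 rad/s.
Step 2 — Component impedances:
  R: Z = R = 11.5 Ω
  C: Z = 1/(jωC) = -j/(ω·C) = 0 - j50.85 Ω
Step 3 — Series combination: Z_total = R + C = 11.5 - j50.85 Ω = 52.13∠-77.3° Ω.

Z = 11.5 - j50.85 Ω = 52.13∠-77.3° Ω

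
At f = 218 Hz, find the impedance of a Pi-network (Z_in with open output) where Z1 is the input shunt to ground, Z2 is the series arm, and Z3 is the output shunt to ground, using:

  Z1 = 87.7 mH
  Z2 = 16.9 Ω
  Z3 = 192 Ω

Step 1 — Angular frequency: ω = 2π·f = 2π·218 = 1370 rad/s.
Step 2 — Component impedances:
  Z1: Z = jωL = j·1370·0.0877 = 0 + j120.1 Ω
  Z2: Z = R = 16.9 Ω
  Z3: Z = R = 192 Ω
Step 3 — With open output, the series arm Z2 and the output shunt Z3 appear in series to ground: Z2 + Z3 = 208.9 Ω.
Step 4 — Parallel with input shunt Z1: Z_in = Z1 || (Z2 + Z3) = 51.91 + j90.27 Ω = 104.1∠60.1° Ω.

Z = 51.91 + j90.27 Ω = 104.1∠60.1° Ω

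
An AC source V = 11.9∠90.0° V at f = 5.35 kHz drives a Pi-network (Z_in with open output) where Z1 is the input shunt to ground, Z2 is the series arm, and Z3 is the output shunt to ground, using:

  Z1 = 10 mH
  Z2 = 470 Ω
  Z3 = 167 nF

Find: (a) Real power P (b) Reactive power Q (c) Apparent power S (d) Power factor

Step 1 — Angular frequency: ω = 2π·f = 2π·5350 = 3.362e+04 rad/s.
Step 2 — Component impedances:
  Z1: Z = jωL = j·3.362e+04·0.01 = 0 + j336.2 Ω
  Z2: Z = R = 470 Ω
  Z3: Z = 1/(jωC) = -j/(ω·C) = 0 - j178.1 Ω
Step 3 — With open output, the series arm Z2 and the output shunt Z3 appear in series to ground: Z2 + Z3 = 470 - j178.1 Ω.
Step 4 — Parallel with input shunt Z1: Z_in = Z1 || (Z2 + Z3) = 216 + j263.5 Ω = 340.7∠50.7° Ω.
Step 5 — Source phasor: V = 11.9∠90.0° V = 0 + j11.9 V.
Step 6 — Current: I = V / Z = 0.02701 + j0.02214 A = 0.03492∠39.3° A.
Step 7 — Complex power: S = V·I* = 0.2635 + j0.3214 VA.
Step 8 — Real power: P = Re(S) = 0.2635 W.
Step 9 — Reactive power: Q = Im(S) = 0.3214 VAR.
Step 10 — Apparent power: |S| = 0.4156 VA.
Step 11 — Power factor: PF = P/|S| = 0.6339 (lagging).

(a) P = 0.2635 W  (b) Q = 0.3214 VAR  (c) S = 0.4156 VA  (d) PF = 0.6339 (lagging)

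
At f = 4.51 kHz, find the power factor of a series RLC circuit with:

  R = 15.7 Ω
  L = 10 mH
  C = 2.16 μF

Step 1 — Angular frequency: ω = 2π·f = 2π·4510 = 2.834e+04 rad/s.
Step 2 — Component impedances:
  R: Z = R = 15.7 Ω
  L: Z = jωL = j·2.834e+04·0.01 = 0 + j283.4 Ω
  C: Z = 1/(jωC) = -j/(ω·C) = 0 - j16.34 Ω
Step 3 — Series combination: Z_total = R + L + C = 15.7 + j267 Ω = 267.5∠86.6° Ω.
Step 4 — Power factor: PF = cos(φ) = Re(Z)/|Z| = 15.7/267.5 = 0.05869.
Step 5 — Type: Im(Z) = 267 ⇒ lagging (phase φ = 86.6°).

PF = 0.05869 (lagging, φ = 86.6°)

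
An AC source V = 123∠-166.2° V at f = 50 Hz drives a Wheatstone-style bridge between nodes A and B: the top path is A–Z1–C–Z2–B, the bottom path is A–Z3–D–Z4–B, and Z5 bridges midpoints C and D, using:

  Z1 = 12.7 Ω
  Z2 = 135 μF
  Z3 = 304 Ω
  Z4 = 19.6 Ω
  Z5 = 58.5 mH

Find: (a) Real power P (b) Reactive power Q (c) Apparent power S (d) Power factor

Step 1 — Angular frequency: ω = 2π·f = 2π·50 = 314.2 rad/s.
Step 2 — Component impedances:
  Z1: Z = R = 12.7 Ω
  Z2: Z = 1/(jωC) = -j/(ω·C) = 0 - j23.58 Ω
  Z3: Z = R = 304 Ω
  Z4: Z = R = 19.6 Ω
  Z5: Z = jωL = j·314.2·0.0585 = 0 + j18.38 Ω
Step 3 — Bridge requires nodal analysis (the Z5 bridge couples midpoints C and D, so the two paths cannot be reduced to a simple series/parallel combination). Setting node B to ground and injecting 1 A at node A, the 3-node admittance system at A, C, D solves to V_A = Z_AB = 35.89 - j17.42 Ω = 39.89∠-25.9° Ω.
Step 4 — Source phasor: V = 123∠-166.2° V = -119.4 - j29.34 V.
Step 5 — Current: I = V / Z = -2.373 - j1.969 A = 3.083∠-140.3° A.
Step 6 — Complex power: S = V·I* = 341.2 - j165.6 VA.
Step 7 — Real power: P = Re(S) = 341.2 W.
Step 8 — Reactive power: Q = Im(S) = -165.6 VAR.
Step 9 — Apparent power: |S| = 379.2 VA.
Step 10 — Power factor: PF = P/|S| = 0.8996 (leading).

(a) P = 341.2 W  (b) Q = -165.6 VAR  (c) S = 379.2 VA  (d) PF = 0.8996 (leading)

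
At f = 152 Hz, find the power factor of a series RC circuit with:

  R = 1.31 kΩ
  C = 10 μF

Step 1 — Angular frequency: ω = 2π·f = 2π·152 = 955 rad/s.
Step 2 — Component impedances:
  R: Z = R = 1310 Ω
  C: Z = 1/(jωC) = -j/(ω·C) = 0 - j104.7 Ω
Step 3 — Series combination: Z_total = R + C = 1310 - j104.7 Ω = 1314∠-4.6° Ω.
Step 4 — Power factor: PF = cos(φ) = Re(Z)/|Z| = 1310/1314.2 = 0.9968.
Step 5 — Type: Im(Z) = -104.7 ⇒ leading (phase φ = -4.6°).

PF = 0.9968 (leading, φ = -4.6°)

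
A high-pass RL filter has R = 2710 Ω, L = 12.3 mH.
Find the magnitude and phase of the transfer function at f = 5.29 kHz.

Step 1 — Angular frequency: ω = 2π·5290 = 3.324e+04 rad/s.
Step 2 — Transfer function: H(jω) = jωL/(R + jωL).
Step 3 — Numerator jωL = j·408.8; denominator R + jωL = 2710 + j408.8.
Step 4 — H = 0.02225 + j0.1475.
Step 5 — Magnitude: |H| = 0.1492 (-16.5 dB); phase: φ = 81.4°.

|H| = 0.1492 (-16.5 dB), φ = 81.4°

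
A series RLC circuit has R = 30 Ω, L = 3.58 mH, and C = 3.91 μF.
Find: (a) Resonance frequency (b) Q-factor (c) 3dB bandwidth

Step 1 — Resonance: ω₀ = 1/√(LC) = 1/√(0.00358·3.91e-06) = 8452 rad/s.
Step 2 — f₀ = ω₀/(2π) = 1345 Hz.
Step 3 — Series Q: Q = ω₀L/R = 8452·0.00358/30 = 1.009.
Step 4 — Bandwidth: Δω = ω₀/Q = 8380 rad/s; BW = Δω/(2π) = 1334 Hz.

(a) f₀ = 1345 Hz  (b) Q = 1.009  (c) BW = 1334 Hz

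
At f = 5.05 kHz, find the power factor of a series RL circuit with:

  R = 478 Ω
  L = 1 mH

Step 1 — Angular frequency: ω = 2π·f = 2π·5050 = 3.173e+04 rad/s.
Step 2 — Component impedances:
  R: Z = R = 478 Ω
  L: Z = jωL = j·3.173e+04·0.001 = 0 + j31.73 Ω
Step 3 — Series combination: Z_total = R + L = 478 + j31.73 Ω = 479.1∠3.8° Ω.
Step 4 — Power factor: PF = cos(φ) = Re(Z)/|Z| = 478/479.05 = 0.9978.
Step 5 — Type: Im(Z) = 31.73 ⇒ lagging (phase φ = 3.8°).

PF = 0.9978 (lagging, φ = 3.8°)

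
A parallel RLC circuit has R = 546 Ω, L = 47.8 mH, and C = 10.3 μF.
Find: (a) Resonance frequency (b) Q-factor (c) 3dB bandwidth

Step 1 — Resonance: ω₀ = 1/√(LC) = 1/√(0.0478·1.03e-05) = 1425 rad/s.
Step 2 — f₀ = ω₀/(2π) = 226.8 Hz.
Step 3 — Parallel Q: Q = R/(ω₀L) = 546/(1425·0.0478) = 8.015.
Step 4 — Bandwidth: Δω = ω₀/Q = 177.8 rad/s; BW = Δω/(2π) = 28.3 Hz.

(a) f₀ = 226.8 Hz  (b) Q = 8.015  (c) BW = 28.3 Hz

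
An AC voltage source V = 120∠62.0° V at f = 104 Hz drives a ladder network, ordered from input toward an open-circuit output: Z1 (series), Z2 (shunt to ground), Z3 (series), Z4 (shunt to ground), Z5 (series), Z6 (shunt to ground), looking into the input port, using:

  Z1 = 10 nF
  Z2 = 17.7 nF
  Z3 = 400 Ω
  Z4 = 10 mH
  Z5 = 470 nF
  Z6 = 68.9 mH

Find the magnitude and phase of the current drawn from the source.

Step 1 — Angular frequency: ω = 2π·f = 2π·104 = 653.5 rad/s.
Step 2 — Component impedances:
  Z1: Z = 1/(jωC) = -j/(ω·C) = 0 - j1.53e+05 Ω
  Z2: Z = 1/(jωC) = -j/(ω·C) = 0 - j8.646e+04 Ω
  Z3: Z = R = 400 Ω
  Z4: Z = jωL = j·653.5·0.01 = 0 + j6.535 Ω
  Z5: Z = 1/(jωC) = -j/(ω·C) = 0 - j3256 Ω
  Z6: Z = jωL = j·653.5·0.0689 = 0 + j45.02 Ω
Step 3 — Ladder network (open output): work backward from the far end, alternating series and parallel combinations. Z_in = 400.1 - j1.53e+05 Ω = 1.53e+05∠-89.9° Ω.
Step 4 — Source phasor: V = 120∠62.0° V = 56.34 + j106 V.
Step 5 — Ohm's law: I = V / Z_total = (56.34 + j106) / (400.1 - j1.53e+05) = -0.0006914 + j0.00037 A.
Step 6 — Convert to polar: |I| = 0.0007842 A, ∠I = 151.9°.

I = 0.0007842∠151.9° A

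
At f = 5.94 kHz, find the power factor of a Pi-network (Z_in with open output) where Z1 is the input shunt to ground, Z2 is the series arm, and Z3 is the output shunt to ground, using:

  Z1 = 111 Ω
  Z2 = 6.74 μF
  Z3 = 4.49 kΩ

Step 1 — Angular frequency: ω = 2π·f = 2π·5940 = 3.732e+04 rad/s.
Step 2 — Component impedances:
  Z1: Z = R = 111 Ω
  Z2: Z = 1/(jωC) = -j/(ω·C) = 0 - j3.975 Ω
  Z3: Z = R = 4490 Ω
Step 3 — With open output, the series arm Z2 and the output shunt Z3 appear in series to ground: Z2 + Z3 = 4490 - j3.975 Ω.
Step 4 — Parallel with input shunt Z1: Z_in = Z1 || (Z2 + Z3) = 108.3 - j0.002314 Ω = 108.3∠-0.0° Ω.
Step 5 — Power factor: PF = cos(φ) = Re(Z)/|Z| = 108.3/108.3 = 1.
Step 6 — Type: Im(Z) = -0.002314 ⇒ leading (phase φ = -0.0°).

PF = 1 (leading, φ = -0.0°)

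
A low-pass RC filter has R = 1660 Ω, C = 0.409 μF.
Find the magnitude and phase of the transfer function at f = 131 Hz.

Step 1 — Angular frequency: ω = 2π·131 = 823.1 rad/s.
Step 2 — Transfer function: H(jω) = 1/(1 + jωRC).
Step 3 — Denominator: 1 + jωRC = 1 + j·823.1·1660·4.09e-07 = 1 + j0.5588.
Step 4 — H = 0.762 - j0.4258.
Step 5 — Magnitude: |H| = 0.8729 (-1.2 dB); phase: φ = -29.2°.

|H| = 0.8729 (-1.2 dB), φ = -29.2°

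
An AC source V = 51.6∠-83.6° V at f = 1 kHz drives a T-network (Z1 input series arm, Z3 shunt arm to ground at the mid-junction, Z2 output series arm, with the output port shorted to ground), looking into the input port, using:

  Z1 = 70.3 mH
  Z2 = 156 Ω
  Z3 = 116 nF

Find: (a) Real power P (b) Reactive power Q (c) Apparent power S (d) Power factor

Step 1 — Angular frequency: ω = 2π·f = 2π·1000 = 6283 rad/s.
Step 2 — Component impedances:
  Z1: Z = jωL = j·6283·0.0703 = 0 + j441.7 Ω
  Z2: Z = R = 156 Ω
  Z3: Z = 1/(jωC) = -j/(ω·C) = 0 - j1372 Ω
Step 3 — With the output port shorted to ground, the output series arm Z2 runs from the junction to ground; the shunt arm Z3 also runs from the junction to ground. They appear in parallel: Z3 || Z2 = 154 - j17.51 Ω.
Step 4 — Series with input arm Z1: Z_in = Z1 + (Z3 || Z2) = 154 + j424.2 Ω = 451.3∠70.0° Ω.
Step 5 — Source phasor: V = 51.6∠-83.6° V = 5.752 - j51.28 V.
Step 6 — Current: I = V / Z = -0.1025 - j0.05076 A = 0.1143∠-153.6° A.
Step 7 — Complex power: S = V·I* = 2.013 + j5.546 VA.
Step 8 — Real power: P = Re(S) = 2.013 W.
Step 9 — Reactive power: Q = Im(S) = 5.546 VAR.
Step 10 — Apparent power: |S| = 5.9 VA.
Step 11 — Power factor: PF = P/|S| = 0.3413 (lagging).

(a) P = 2.013 W  (b) Q = 5.546 VAR  (c) S = 5.9 VA  (d) PF = 0.3413 (lagging)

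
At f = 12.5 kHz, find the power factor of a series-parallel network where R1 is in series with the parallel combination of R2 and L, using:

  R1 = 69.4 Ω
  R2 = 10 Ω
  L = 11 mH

Step 1 — Angular frequency: ω = 2π·f = 2π·1.25e+04 = 7.854e+04 rad/s.
Step 2 — Component impedances:
  R1: Z = R = 69.4 Ω
  R2: Z = R = 10 Ω
  L: Z = jωL = j·7.854e+04·0.011 = 0 + j863.9 Ω
Step 3 — Parallel branch: R2 || L = 1/(1/R2 + 1/L) = 9.999 + j0.1157 Ω.
Step 4 — Series with R1: Z_total = R1 + (R2 || L) = 79.4 + j0.1157 Ω = 79.4∠0.1° Ω.
Step 5 — Power factor: PF = cos(φ) = Re(Z)/|Z| = 79.4/79.4 = 1.
Step 6 — Type: Im(Z) = 0.1157 ⇒ lagging (phase φ = 0.1°).

PF = 1 (lagging, φ = 0.1°)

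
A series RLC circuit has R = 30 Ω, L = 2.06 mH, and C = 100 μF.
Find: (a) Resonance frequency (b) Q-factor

Step 1 — Resonance condition Im(Z)=0 gives ω₀ = 1/√(LC).
Step 2 — ω₀ = 1/√(0.00206·0.0001) = 2203 rad/s.
Step 3 — f₀ = ω₀/(2π) = 350.7 Hz.
Step 4 — Series Q: Q = ω₀L/R = 2203·0.00206/30 = 0.1513.

(a) f₀ = 350.7 Hz  (b) Q = 0.1513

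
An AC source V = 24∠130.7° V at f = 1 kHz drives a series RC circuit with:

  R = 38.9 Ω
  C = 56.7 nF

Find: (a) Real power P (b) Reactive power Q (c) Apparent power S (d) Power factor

Step 1 — Angular frequency: ω = 2π·f = 2π·1000 = 6283 rad/s.
Step 2 — Component impedances:
  R: Z = R = 38.9 Ω
  C: Z = 1/(jωC) = -j/(ω·C) = 0 - j2807 Ω
Step 3 — Series combination: Z_total = R + C = 38.9 - j2807 Ω = 2807∠-89.2° Ω.
Step 4 — Source phasor: V = 24∠130.7° V = -15.65 + j18.2 V.
Step 5 — Current: I = V / Z = -0.006558 - j0.005485 A = 0.008549∠-140.1° A.
Step 6 — Complex power: S = V·I* = 0.002843 - j0.2052 VA.
Step 7 — Real power: P = Re(S) = 0.002843 W.
Step 8 — Reactive power: Q = Im(S) = -0.2052 VAR.
Step 9 — Apparent power: |S| = 0.2052 VA.
Step 10 — Power factor: PF = P/|S| = 0.01386 (leading).

(a) P = 0.002843 W  (b) Q = -0.2052 VAR  (c) S = 0.2052 VA  (d) PF = 0.01386 (leading)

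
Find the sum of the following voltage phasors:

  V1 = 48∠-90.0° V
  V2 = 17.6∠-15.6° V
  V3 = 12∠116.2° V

Step 1 — Convert each phasor to rectangular form:
  V1 = 48·(cos(-90.0°) + j·sin(-90.0°)) = 0 - j48 V
  V2 = 17.6·(cos(-15.6°) + j·sin(-15.6°)) = 16.95 - j4.733 V
  V3 = 12·(cos(116.2°) + j·sin(116.2°)) = -5.298 + j10.77 V
Step 2 — Sum components: V_total = 11.65 - j41.97 V.
Step 3 — Convert to polar: |V_total| = 43.55 V, ∠V_total = -74.5°.

V_total = 43.55∠-74.5° V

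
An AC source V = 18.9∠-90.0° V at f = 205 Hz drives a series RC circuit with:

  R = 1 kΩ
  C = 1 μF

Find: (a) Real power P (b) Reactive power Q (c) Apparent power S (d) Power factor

Step 1 — Angular frequency: ω = 2π·f = 2π·205 = 1288 rad/s.
Step 2 — Component impedances:
  R: Z = R = 1000 Ω
  C: Z = 1/(jωC) = -j/(ω·C) = 0 - j776.4 Ω
Step 3 — Series combination: Z_total = R + C = 1000 - j776.4 Ω = 1266∠-37.8° Ω.
Step 4 — Source phasor: V = 18.9∠-90.0° V = 0 - j18.9 V.
Step 5 — Current: I = V / Z = 0.009155 - j0.01179 A = 0.01493∠-52.2° A.
Step 6 — Complex power: S = V·I* = 0.2229 - j0.173 VA.
Step 7 — Real power: P = Re(S) = 0.2229 W.
Step 8 — Reactive power: Q = Im(S) = -0.173 VAR.
Step 9 — Apparent power: |S| = 0.2822 VA.
Step 10 — Power factor: PF = P/|S| = 0.7899 (leading).

(a) P = 0.2229 W  (b) Q = -0.173 VAR  (c) S = 0.2822 VA  (d) PF = 0.7899 (leading)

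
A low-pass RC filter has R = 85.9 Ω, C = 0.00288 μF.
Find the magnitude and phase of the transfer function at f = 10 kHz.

Step 1 — Angular frequency: ω = 2π·1e+04 = 6.283e+04 rad/s.
Step 2 — Transfer function: H(jω) = 1/(1 + jωRC).
Step 3 — Denominator: 1 + jωRC = 1 + j·6.283e+04·85.9·2.88e-09 = 1 + j0.01554.
Step 4 — H = 0.9998 - j0.01554.
Step 5 — Magnitude: |H| = 0.9999 (-0.0 dB); phase: φ = -0.9°.

|H| = 0.9999 (-0.0 dB), φ = -0.9°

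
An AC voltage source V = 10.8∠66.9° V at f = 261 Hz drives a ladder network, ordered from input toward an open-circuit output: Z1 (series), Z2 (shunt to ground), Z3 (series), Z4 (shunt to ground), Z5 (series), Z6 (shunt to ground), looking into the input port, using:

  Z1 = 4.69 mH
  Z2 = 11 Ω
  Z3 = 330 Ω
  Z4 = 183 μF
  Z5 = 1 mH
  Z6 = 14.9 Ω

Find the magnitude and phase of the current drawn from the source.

Step 1 — Angular frequency: ω = 2π·f = 2π·261 = 1640 rad/s.
Step 2 — Component impedances:
  Z1: Z = jωL = j·1640·0.00469 = 0 + j7.691 Ω
  Z2: Z = R = 11 Ω
  Z3: Z = R = 330 Ω
  Z4: Z = 1/(jωC) = -j/(ω·C) = 0 - j3.332 Ω
  Z5: Z = jωL = j·1640·0.001 = 0 + j1.64 Ω
  Z6: Z = R = 14.9 Ω
Step 3 — Ladder network (open output): work backward from the far end, alternating series and parallel combinations. Z_in = 10.65 + j7.688 Ω = 13.13∠35.8° Ω.
Step 4 — Source phasor: V = 10.8∠66.9° V = 4.237 + j9.934 V.
Step 5 — Ohm's law: I = V / Z_total = (4.237 + j9.934) / (10.65 + j7.688) = 0.7045 + j0.4244 A.
Step 6 — Convert to polar: |I| = 0.8224 A, ∠I = 31.1°.

I = 0.8224∠31.1° A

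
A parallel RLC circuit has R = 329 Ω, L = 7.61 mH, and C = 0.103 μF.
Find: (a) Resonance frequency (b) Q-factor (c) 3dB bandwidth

Step 1 — Resonance: ω₀ = 1/√(LC) = 1/√(0.00761·1.03e-07) = 3.572e+04 rad/s.
Step 2 — f₀ = ω₀/(2π) = 5685 Hz.
Step 3 — Parallel Q: Q = R/(ω₀L) = 329/(3.572e+04·0.00761) = 1.21.
Step 4 — Bandwidth: Δω = ω₀/Q = 2.951e+04 rad/s; BW = Δω/(2π) = 4697 Hz.

(a) f₀ = 5685 Hz  (b) Q = 1.21  (c) BW = 4697 Hz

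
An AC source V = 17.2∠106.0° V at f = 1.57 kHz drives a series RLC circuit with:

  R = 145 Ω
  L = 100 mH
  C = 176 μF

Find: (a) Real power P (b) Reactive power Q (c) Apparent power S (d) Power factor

Step 1 — Angular frequency: ω = 2π·f = 2π·1570 = 9865 rad/s.
Step 2 — Component impedances:
  R: Z = R = 145 Ω
  L: Z = jωL = j·9865·0.1 = 0 + j986.5 Ω
  C: Z = 1/(jωC) = -j/(ω·C) = 0 - j0.576 Ω
Step 3 — Series combination: Z_total = R + L + C = 145 + j985.9 Ω = 996.5∠81.6° Ω.
Step 4 — Source phasor: V = 17.2∠106.0° V = -4.741 + j16.53 V.
Step 5 — Current: I = V / Z = 0.01572 + j0.007121 A = 0.01726∠24.4° A.
Step 6 — Complex power: S = V·I* = 0.0432 + j0.2937 VA.
Step 7 — Real power: P = Re(S) = 0.0432 W.
Step 8 — Reactive power: Q = Im(S) = 0.2937 VAR.
Step 9 — Apparent power: |S| = 0.2969 VA.
Step 10 — Power factor: PF = P/|S| = 0.1455 (lagging).

(a) P = 0.0432 W  (b) Q = 0.2937 VAR  (c) S = 0.2969 VA  (d) PF = 0.1455 (lagging)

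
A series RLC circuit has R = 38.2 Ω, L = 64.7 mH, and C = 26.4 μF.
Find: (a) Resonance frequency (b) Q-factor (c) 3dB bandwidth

Step 1 — Resonance: ω₀ = 1/√(LC) = 1/√(0.0647·2.64e-05) = 765.1 rad/s.
Step 2 — f₀ = ω₀/(2π) = 121.8 Hz.
Step 3 — Series Q: Q = ω₀L/R = 765.1·0.0647/38.2 = 1.296.
Step 4 — Bandwidth: Δω = ω₀/Q = 590.4 rad/s; BW = Δω/(2π) = 93.97 Hz.

(a) f₀ = 121.8 Hz  (b) Q = 1.296  (c) BW = 93.97 Hz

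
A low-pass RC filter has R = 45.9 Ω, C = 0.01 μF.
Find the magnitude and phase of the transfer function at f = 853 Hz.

Step 1 — Angular frequency: ω = 2π·853 = 5360 rad/s.
Step 2 — Transfer function: H(jω) = 1/(1 + jωRC).
Step 3 — Denominator: 1 + jωRC = 1 + j·5360·45.9·1e-08 = 1 + j0.00246.
Step 4 — H = 1 - j0.00246.
Step 5 — Magnitude: |H| = 1 (-0.0 dB); phase: φ = -0.1°.

|H| = 1 (-0.0 dB), φ = -0.1°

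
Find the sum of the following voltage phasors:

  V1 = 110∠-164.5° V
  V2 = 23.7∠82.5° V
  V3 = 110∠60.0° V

Step 1 — Convert each phasor to rectangular form:
  V1 = 110·(cos(-164.5°) + j·sin(-164.5°)) = -106 - j29.4 V
  V2 = 23.7·(cos(82.5°) + j·sin(82.5°)) = 3.093 + j23.5 V
  V3 = 110·(cos(60.0°) + j·sin(60.0°)) = 55 + j95.26 V
Step 2 — Sum components: V_total = -47.91 + j89.36 V.
Step 3 — Convert to polar: |V_total| = 101.4 V, ∠V_total = 118.2°.

V_total = 101.4∠118.2° V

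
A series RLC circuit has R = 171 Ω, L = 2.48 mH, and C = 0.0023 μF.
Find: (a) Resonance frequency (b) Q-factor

Step 1 — Resonance condition Im(Z)=0 gives ω₀ = 1/√(LC).
Step 2 — ω₀ = 1/√(0.00248·2.3e-09) = 4.187e+05 rad/s.
Step 3 — f₀ = ω₀/(2π) = 6.664e+04 Hz.
Step 4 — Series Q: Q = ω₀L/R = 4.187e+05·0.00248/171 = 6.072.

(a) f₀ = 6.664e+04 Hz  (b) Q = 6.072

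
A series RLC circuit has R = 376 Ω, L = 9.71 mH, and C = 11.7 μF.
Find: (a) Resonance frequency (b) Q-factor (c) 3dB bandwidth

Step 1 — Resonance condition Im(Z)=0 gives ω₀ = 1/√(LC).
Step 2 — ω₀ = 1/√(0.00971·1.17e-05) = 2967 rad/s.
Step 3 — f₀ = ω₀/(2π) = 472.2 Hz.
Step 4 — Series Q: Q = ω₀L/R = 2967·0.00971/376 = 0.07662.
Step 5 — 3dB bandwidth: Δω = ω₀/Q = 3.872e+04 rad/s; BW = Δω/(2π) = 6163 Hz.

(a) f₀ = 472.2 Hz  (b) Q = 0.07662  (c) BW = 6163 Hz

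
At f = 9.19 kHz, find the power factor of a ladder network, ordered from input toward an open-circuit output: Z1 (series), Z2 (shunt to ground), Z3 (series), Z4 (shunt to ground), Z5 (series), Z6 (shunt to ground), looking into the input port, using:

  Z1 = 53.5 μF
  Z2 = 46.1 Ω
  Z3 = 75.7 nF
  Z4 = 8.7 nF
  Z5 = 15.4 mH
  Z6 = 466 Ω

Step 1 — Angular frequency: ω = 2π·f = 2π·9190 = 5.774e+04 rad/s.
Step 2 — Component impedances:
  Z1: Z = 1/(jωC) = -j/(ω·C) = 0 - j0.3237 Ω
  Z2: Z = R = 46.1 Ω
  Z3: Z = 1/(jωC) = -j/(ω·C) = 0 - j228.8 Ω
  Z4: Z = 1/(jωC) = -j/(ω·C) = 0 - j1991 Ω
  Z5: Z = jωL = j·5.774e+04·0.0154 = 0 + j889.2 Ω
  Z6: Z = R = 466 Ω
Step 3 — Ladder network (open output): work backward from the far end, alternating series and parallel combinations. Z_in = 44.95 + j0.3892 Ω = 44.96∠0.5° Ω.
Step 4 — Power factor: PF = cos(φ) = Re(Z)/|Z| = 44.954/44.956 = 1.
Step 5 — Type: Im(Z) = 0.3892 ⇒ lagging (phase φ = 0.5°).

PF = 1 (lagging, φ = 0.5°)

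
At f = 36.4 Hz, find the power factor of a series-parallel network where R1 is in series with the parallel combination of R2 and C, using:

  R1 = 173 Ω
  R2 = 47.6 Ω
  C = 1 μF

Step 1 — Angular frequency: ω = 2π·f = 2π·36.4 = 228.7 rad/s.
Step 2 — Component impedances:
  R1: Z = R = 173 Ω
  R2: Z = R = 47.6 Ω
  C: Z = 1/(jωC) = -j/(ω·C) = 0 - j4372 Ω
Step 3 — Parallel branch: R2 || C = 1/(1/R2 + 1/C) = 47.59 - j0.5181 Ω.
Step 4 — Series with R1: Z_total = R1 + (R2 || C) = 220.6 - j0.5181 Ω = 220.6∠-0.1° Ω.
Step 5 — Power factor: PF = cos(φ) = Re(Z)/|Z| = 220.6/220.6 = 1.
Step 6 — Type: Im(Z) = -0.5181 ⇒ leading (phase φ = -0.1°).

PF = 1 (leading, φ = -0.1°)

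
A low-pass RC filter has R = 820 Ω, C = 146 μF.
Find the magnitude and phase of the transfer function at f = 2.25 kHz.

Step 1 — Angular frequency: ω = 2π·2250 = 1.414e+04 rad/s.
Step 2 — Transfer function: H(jω) = 1/(1 + jωRC).
Step 3 — Denominator: 1 + jωRC = 1 + j·1.414e+04·820·0.000146 = 1 + j1693.
Step 4 — H = 3.491e-07 - j0.0005908.
Step 5 — Magnitude: |H| = 0.0005908 (-64.6 dB); phase: φ = -90.0°.

|H| = 0.0005908 (-64.6 dB), φ = -90.0°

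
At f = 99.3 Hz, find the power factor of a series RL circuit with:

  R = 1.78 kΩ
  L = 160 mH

Step 1 — Angular frequency: ω = 2π·f = 2π·99.3 = 623.9 rad/s.
Step 2 — Component impedances:
  R: Z = R = 1780 Ω
  L: Z = jωL = j·623.9·0.16 = 0 + j99.83 Ω
Step 3 — Series combination: Z_total = R + L = 1780 + j99.83 Ω = 1783∠3.2° Ω.
Step 4 — Power factor: PF = cos(φ) = Re(Z)/|Z| = 1780/1782.8 = 0.9984.
Step 5 — Type: Im(Z) = 99.83 ⇒ lagging (phase φ = 3.2°).

PF = 0.9984 (lagging, φ = 3.2°)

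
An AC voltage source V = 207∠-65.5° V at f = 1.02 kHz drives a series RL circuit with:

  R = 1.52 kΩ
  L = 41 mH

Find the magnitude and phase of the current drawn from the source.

Step 1 — Angular frequency: ω = 2π·f = 2π·1020 = 6409 rad/s.
Step 2 — Component impedances:
  R: Z = R = 1520 Ω
  L: Z = jωL = j·6409·0.041 = 0 + j262.8 Ω
Step 3 — Series combination: Z_total = R + L = 1520 + j262.8 Ω = 1543∠9.8° Ω.
Step 4 — Source phasor: V = 207∠-65.5° V = 85.84 - j188.4 V.
Step 5 — Ohm's law: I = V / Z_total = (85.84 - j188.4) / (1520 + j262.8) = 0.03404 - j0.1298 A.
Step 6 — Convert to polar: |I| = 0.1342 A, ∠I = -75.3°.

I = 0.1342∠-75.3° A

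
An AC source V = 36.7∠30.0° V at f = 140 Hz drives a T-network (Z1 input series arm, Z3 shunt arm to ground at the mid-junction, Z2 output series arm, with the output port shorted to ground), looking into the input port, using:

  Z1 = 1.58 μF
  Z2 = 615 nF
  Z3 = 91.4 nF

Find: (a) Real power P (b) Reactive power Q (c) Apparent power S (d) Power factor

Step 1 — Angular frequency: ω = 2π·f = 2π·140 = 879.6 rad/s.
Step 2 — Component impedances:
  Z1: Z = 1/(jωC) = -j/(ω·C) = 0 - j719.5 Ω
  Z2: Z = 1/(jωC) = -j/(ω·C) = 0 - j1848 Ω
  Z3: Z = 1/(jωC) = -j/(ω·C) = 0 - j1.244e+04 Ω
Step 3 — With the output port shorted to ground, the output series arm Z2 runs from the junction to ground; the shunt arm Z3 also runs from the junction to ground. They appear in parallel: Z3 || Z2 = 0 - j1609 Ω.
Step 4 — Series with input arm Z1: Z_in = Z1 + (Z3 || Z2) = 0 - j2329 Ω = 2329∠-90.0° Ω.
Step 5 — Source phasor: V = 36.7∠30.0° V = 31.78 + j18.35 V.
Step 6 — Current: I = V / Z = -0.00788 + j0.01365 A = 0.01576∠120.0° A.
Step 7 — Complex power: S = V·I* = 0 - j0.5784 VA.
Step 8 — Real power: P = Re(S) = 0 W.
Step 9 — Reactive power: Q = Im(S) = -0.5784 VAR.
Step 10 — Apparent power: |S| = 0.5784 VA.
Step 11 — Power factor: PF = P/|S| = 0 (leading).

(a) P = 0 W  (b) Q = -0.5784 VAR  (c) S = 0.5784 VA  (d) PF = 0 (leading)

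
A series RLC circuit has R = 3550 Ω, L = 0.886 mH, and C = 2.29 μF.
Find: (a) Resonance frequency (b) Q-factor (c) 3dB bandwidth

Step 1 — Resonance: ω₀ = 1/√(LC) = 1/√(0.000886·2.29e-06) = 2.22e+04 rad/s.
Step 2 — f₀ = ω₀/(2π) = 3533 Hz.
Step 3 — Series Q: Q = ω₀L/R = 2.22e+04·0.000886/3550 = 0.005541.
Step 4 — Bandwidth: Δω = ω₀/Q = 4.007e+06 rad/s; BW = Δω/(2π) = 6.377e+05 Hz.

(a) f₀ = 3533 Hz  (b) Q = 0.005541  (c) BW = 6.377e+05 Hz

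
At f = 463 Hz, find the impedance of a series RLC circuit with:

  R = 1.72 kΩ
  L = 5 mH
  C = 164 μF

Step 1 — Angular frequency: ω = 2π·f = 2π·463 = 2909 rad/s.
Step 2 — Component impedances:
  R: Z = R = 1720 Ω
  L: Z = jωL = j·2909·0.005 = 0 + j14.55 Ω
  C: Z = 1/(jωC) = -j/(ω·C) = 0 - j2.096 Ω
Step 3 — Series combination: Z_total = R + L + C = 1720 + j12.45 Ω = 1720∠0.4° Ω.

Z = 1720 + j12.45 Ω = 1720∠0.4° Ω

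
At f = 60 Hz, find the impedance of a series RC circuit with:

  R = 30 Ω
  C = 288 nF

Step 1 — Angular frequency: ω = 2π·f = 2π·60 = 377 rad/s.
Step 2 — Component impedances:
  R: Z = R = 30 Ω
  C: Z = 1/(jωC) = -j/(ω·C) = 0 - j9210 Ω
Step 3 — Series combination: Z_total = R + C = 30 - j9210 Ω = 9210∠-89.8° Ω.

Z = 30 - j9210 Ω = 9210∠-89.8° Ω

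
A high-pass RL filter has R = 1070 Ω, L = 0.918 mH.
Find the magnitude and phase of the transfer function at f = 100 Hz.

Step 1 — Angular frequency: ω = 2π·100 = 628.3 rad/s.
Step 2 — Transfer function: H(jω) = jωL/(R + jωL).
Step 3 — Numerator jωL = j·0.5768; denominator R + jωL = 1070 + j0.5768.
Step 4 — H = 2.906e-07 + j0.0005391.
Step 5 — Magnitude: |H| = 0.0005391 (-65.4 dB); phase: φ = 90.0°.

|H| = 0.0005391 (-65.4 dB), φ = 90.0°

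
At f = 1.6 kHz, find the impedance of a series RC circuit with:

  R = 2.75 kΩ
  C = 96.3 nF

Step 1 — Angular frequency: ω = 2π·f = 2π·1600 = 1.005e+04 rad/s.
Step 2 — Component impedances:
  R: Z = R = 2750 Ω
  C: Z = 1/(jωC) = -j/(ω·C) = 0 - j1033 Ω
Step 3 — Series combination: Z_total = R + C = 2750 - j1033 Ω = 2938∠-20.6° Ω.

Z = 2750 - j1033 Ω = 2938∠-20.6° Ω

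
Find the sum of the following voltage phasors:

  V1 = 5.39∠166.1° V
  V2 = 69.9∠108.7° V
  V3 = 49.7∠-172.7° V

Step 1 — Convert each phasor to rectangular form:
  V1 = 5.39·(cos(166.1°) + j·sin(166.1°)) = -5.232 + j1.295 V
  V2 = 69.9·(cos(108.7°) + j·sin(108.7°)) = -22.41 + j66.21 V
  V3 = 49.7·(cos(-172.7°) + j·sin(-172.7°)) = -49.3 - j6.315 V
Step 2 — Sum components: V_total = -76.94 + j61.19 V.
Step 3 — Convert to polar: |V_total| = 98.31 V, ∠V_total = 141.5°.

V_total = 98.31∠141.5° V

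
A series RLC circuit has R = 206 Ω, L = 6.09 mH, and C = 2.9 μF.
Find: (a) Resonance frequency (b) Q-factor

Step 1 — Resonance condition Im(Z)=0 gives ω₀ = 1/√(LC).
Step 2 — ω₀ = 1/√(0.00609·2.9e-06) = 7525 rad/s.
Step 3 — f₀ = ω₀/(2π) = 1198 Hz.
Step 4 — Series Q: Q = ω₀L/R = 7525·0.00609/206 = 0.2225.

(a) f₀ = 1198 Hz  (b) Q = 0.2225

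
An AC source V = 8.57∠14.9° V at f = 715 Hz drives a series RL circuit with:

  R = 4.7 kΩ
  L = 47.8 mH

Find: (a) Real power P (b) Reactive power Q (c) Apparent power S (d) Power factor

Step 1 — Angular frequency: ω = 2π·f = 2π·715 = 4492 rad/s.
Step 2 — Component impedances:
  R: Z = R = 4700 Ω
  L: Z = jωL = j·4492·0.0478 = 0 + j214.7 Ω
Step 3 — Series combination: Z_total = R + L = 4700 + j214.7 Ω = 4705∠2.6° Ω.
Step 4 — Source phasor: V = 8.57∠14.9° V = 8.282 + j2.204 V.
Step 5 — Current: I = V / Z = 0.00178 + j0.0003875 A = 0.001822∠12.3° A.
Step 6 — Complex power: S = V·I* = 0.01559 + j0.0007125 VA.
Step 7 — Real power: P = Re(S) = 0.01559 W.
Step 8 — Reactive power: Q = Im(S) = 0.0007125 VAR.
Step 9 — Apparent power: |S| = 0.01561 VA.
Step 10 — Power factor: PF = P/|S| = 0.999 (lagging).

(a) P = 0.01559 W  (b) Q = 0.0007125 VAR  (c) S = 0.01561 VA  (d) PF = 0.999 (lagging)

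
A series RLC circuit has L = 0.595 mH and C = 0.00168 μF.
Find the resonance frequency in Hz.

Step 1 — Resonance condition Im(Z)=0 gives ω₀ = 1/√(LC).
Step 2 — ω₀ = 1/√(0.000595·1.68e-09) = 1e+06 rad/s.
Step 3 — f₀ = ω₀/(2π) = 1.592e+05 Hz.

f₀ = 1.592e+05 Hz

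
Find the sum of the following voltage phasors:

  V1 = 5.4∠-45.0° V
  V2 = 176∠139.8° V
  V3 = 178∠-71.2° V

Step 1 — Convert each phasor to rectangular form:
  V1 = 5.4·(cos(-45.0°) + j·sin(-45.0°)) = 3.818 - j3.818 V
  V2 = 176·(cos(139.8°) + j·sin(139.8°)) = -134.4 + j113.6 V
  V3 = 178·(cos(-71.2°) + j·sin(-71.2°)) = 57.36 - j168.5 V
Step 2 — Sum components: V_total = -73.25 - j58.72 V.
Step 3 — Convert to polar: |V_total| = 93.88 V, ∠V_total = -141.3°.

V_total = 93.88∠-141.3° V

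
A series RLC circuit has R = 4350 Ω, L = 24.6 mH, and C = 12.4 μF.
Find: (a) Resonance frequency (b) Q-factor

Step 1 — Resonance condition Im(Z)=0 gives ω₀ = 1/√(LC).
Step 2 — ω₀ = 1/√(0.0246·1.24e-05) = 1811 rad/s.
Step 3 — f₀ = ω₀/(2π) = 288.2 Hz.
Step 4 — Series Q: Q = ω₀L/R = 1811·0.0246/4350 = 0.01024.

(a) f₀ = 288.2 Hz  (b) Q = 0.01024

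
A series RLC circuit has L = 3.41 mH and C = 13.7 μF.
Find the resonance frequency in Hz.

Step 1 — Resonance condition Im(Z)=0 gives ω₀ = 1/√(LC).
Step 2 — ω₀ = 1/√(0.00341·1.37e-05) = 4627 rad/s.
Step 3 — f₀ = ω₀/(2π) = 736.3 Hz.

f₀ = 736.3 Hz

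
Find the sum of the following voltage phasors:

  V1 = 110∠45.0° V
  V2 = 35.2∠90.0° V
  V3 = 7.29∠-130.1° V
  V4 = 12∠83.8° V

Step 1 — Convert each phasor to rectangular form:
  V1 = 110·(cos(45.0°) + j·sin(45.0°)) = 77.78 + j77.78 V
  V2 = 35.2·(cos(90.0°) + j·sin(90.0°)) = 0 + j35.2 V
  V3 = 7.29·(cos(-130.1°) + j·sin(-130.1°)) = -4.696 - j5.576 V
  V4 = 12·(cos(83.8°) + j·sin(83.8°)) = 1.296 + j11.93 V
Step 2 — Sum components: V_total = 74.38 + j119.3 V.
Step 3 — Convert to polar: |V_total| = 140.6 V, ∠V_total = 58.1°.

V_total = 140.6∠58.1° V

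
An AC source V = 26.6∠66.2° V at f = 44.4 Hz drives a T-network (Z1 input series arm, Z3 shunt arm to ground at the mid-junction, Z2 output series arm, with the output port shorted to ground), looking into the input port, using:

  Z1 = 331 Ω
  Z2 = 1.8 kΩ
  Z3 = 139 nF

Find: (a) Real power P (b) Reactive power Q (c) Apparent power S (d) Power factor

Step 1 — Angular frequency: ω = 2π·f = 2π·44.4 = 279 rad/s.
Step 2 — Component impedances:
  Z1: Z = R = 331 Ω
  Z2: Z = R = 1800 Ω
  Z3: Z = 1/(jωC) = -j/(ω·C) = 0 - j2.579e+04 Ω
Step 3 — With the output port shorted to ground, the output series arm Z2 runs from the junction to ground; the shunt arm Z3 also runs from the junction to ground. They appear in parallel: Z3 || Z2 = 1791 - j125 Ω.
Step 4 — Series with input arm Z1: Z_in = Z1 + (Z3 || Z2) = 2122 - j125 Ω = 2126∠-3.4° Ω.
Step 5 — Source phasor: V = 26.6∠66.2° V = 10.73 + j24.34 V.
Step 6 — Current: I = V / Z = 0.004367 + j0.01173 A = 0.01251∠69.6° A.
Step 7 — Complex power: S = V·I* = 0.3322 - j0.01957 VA.
Step 8 — Real power: P = Re(S) = 0.3322 W.
Step 9 — Reactive power: Q = Im(S) = -0.01957 VAR.
Step 10 — Apparent power: |S| = 0.3328 VA.
Step 11 — Power factor: PF = P/|S| = 0.9983 (leading).

(a) P = 0.3322 W  (b) Q = -0.01957 VAR  (c) S = 0.3328 VA  (d) PF = 0.9983 (leading)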